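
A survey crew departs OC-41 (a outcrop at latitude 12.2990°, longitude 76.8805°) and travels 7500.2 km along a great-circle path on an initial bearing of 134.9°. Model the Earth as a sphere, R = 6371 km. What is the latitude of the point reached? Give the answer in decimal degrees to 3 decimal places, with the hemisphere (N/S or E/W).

33.729°S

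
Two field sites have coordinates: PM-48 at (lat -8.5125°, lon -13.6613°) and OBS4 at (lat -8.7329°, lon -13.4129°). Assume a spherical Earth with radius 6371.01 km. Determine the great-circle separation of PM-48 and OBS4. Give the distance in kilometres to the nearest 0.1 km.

36.7 km

Δφ = -0.2204°,  Δλ = 0.2484°
a = sin²(Δφ/2) + cos φ₁ cos φ₂ sin²(Δλ/2) = 0.000008
c = 2·arcsin(√a) = 0.005759 rad = 0.3300°
d = R·c = 6371.01 × 0.005759 = 36.7 km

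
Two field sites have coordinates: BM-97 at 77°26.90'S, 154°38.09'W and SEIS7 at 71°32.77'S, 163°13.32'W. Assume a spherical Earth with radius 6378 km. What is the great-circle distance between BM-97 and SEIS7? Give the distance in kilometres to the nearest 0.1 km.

BM-97: φ = -77.44833°, λ = -154.63483°
SEIS7: φ = -71.54617°, λ = -163.22200°
Δφ = 5.9022°,  Δλ = -8.5872°
a = sin²(Δφ/2) + cos φ₁ cos φ₂ sin²(Δλ/2) = 0.003036
c = 2·arcsin(√a) = 0.110258 rad = 6.3173°
d = R·c = 6378 × 0.110258 = 703.2 km

703.2 km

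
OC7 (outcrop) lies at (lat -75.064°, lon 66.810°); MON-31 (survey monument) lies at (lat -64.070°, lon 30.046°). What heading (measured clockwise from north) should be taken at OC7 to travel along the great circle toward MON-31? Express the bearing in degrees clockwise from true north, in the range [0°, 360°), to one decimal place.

Δλ = -36.7640°
y = sin Δλ · cos φ₂ = -0.261717
x = cos φ₁ sin φ₂ − sin φ₁ cos φ₂ cos Δλ = 0.106674
θ = atan2(y, x) = -67.8245° → 292.1755° (mod 360°)

292.2°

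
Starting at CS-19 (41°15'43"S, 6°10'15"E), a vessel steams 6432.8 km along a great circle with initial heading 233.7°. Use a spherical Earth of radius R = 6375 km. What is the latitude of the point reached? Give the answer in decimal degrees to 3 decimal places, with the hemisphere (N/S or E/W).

46.712°S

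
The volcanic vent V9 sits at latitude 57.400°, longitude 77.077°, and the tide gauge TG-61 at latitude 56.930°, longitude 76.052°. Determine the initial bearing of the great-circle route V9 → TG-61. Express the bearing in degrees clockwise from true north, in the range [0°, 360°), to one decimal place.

Δλ = -1.0250°
y = sin Δλ · cos φ₂ = -0.009761
x = cos φ₁ sin φ₂ − sin φ₁ cos φ₂ cos Δλ = -0.008129
θ = atan2(y, x) = -129.7885° → 230.2115° (mod 360°)

230.2°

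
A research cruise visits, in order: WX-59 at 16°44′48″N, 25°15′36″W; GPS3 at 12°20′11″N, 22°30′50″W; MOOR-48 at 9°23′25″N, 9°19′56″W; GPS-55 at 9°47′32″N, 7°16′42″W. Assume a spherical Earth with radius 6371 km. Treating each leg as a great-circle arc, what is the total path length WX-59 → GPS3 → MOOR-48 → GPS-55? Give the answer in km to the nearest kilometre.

2278 km

WX-59: φ = +16.74667°, λ = -25.26000°
GPS3: φ = +12.33639°, λ = -22.51389°
MOOR-48: φ = +9.39028°, λ = -9.33222°
GPS-55: φ = +9.79222°, λ = -7.27833°
WX-59→GPS3: c = 0.089867 rad, d = 572.54 km
GPS3→MOOR-48: c = 0.231673 rad, d = 1475.99 km
MOOR-48→GPS-55: c = 0.036035 rad, d = 229.58 km
Total = 572.54 + 1475.99 + 229.58 = 2278.11 km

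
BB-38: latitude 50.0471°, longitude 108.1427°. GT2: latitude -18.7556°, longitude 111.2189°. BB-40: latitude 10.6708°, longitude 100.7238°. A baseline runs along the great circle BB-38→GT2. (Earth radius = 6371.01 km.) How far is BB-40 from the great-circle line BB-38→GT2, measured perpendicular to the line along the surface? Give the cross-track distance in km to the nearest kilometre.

δ₁₃ = central angle BB-38→BB-40 = 0.695531 rad  (haversine)
θ₁₃ = bearing BB-38→BB-40 = 191.421°,  θ₁₂ = bearing BB-38→GT2 = 176.877°
dₓₜ = R·arcsin(sin δ₁₃ · sin(θ₁₃ − θ₁₂)) = 6371.01·arcsin(0.64079·sin(14.544°)) = 1029.712 km
|dₓₜ| = 1029.712 km

1030 km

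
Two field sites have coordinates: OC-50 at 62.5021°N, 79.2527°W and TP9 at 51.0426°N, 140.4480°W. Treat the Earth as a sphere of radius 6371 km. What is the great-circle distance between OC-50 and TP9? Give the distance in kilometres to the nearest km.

3774 km

Δφ = -11.4595°,  Δλ = -61.1953°
a = sin²(Δφ/2) + cos φ₁ cos φ₂ sin²(Δλ/2) = 0.085180
c = 2·arcsin(√a) = 0.592335 rad = 33.9383°
d = R·c = 6371 × 0.592335 = 3773.8 km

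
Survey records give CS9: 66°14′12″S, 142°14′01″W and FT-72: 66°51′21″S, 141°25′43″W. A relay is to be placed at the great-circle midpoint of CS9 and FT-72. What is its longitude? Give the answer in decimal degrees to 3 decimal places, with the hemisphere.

141.836°W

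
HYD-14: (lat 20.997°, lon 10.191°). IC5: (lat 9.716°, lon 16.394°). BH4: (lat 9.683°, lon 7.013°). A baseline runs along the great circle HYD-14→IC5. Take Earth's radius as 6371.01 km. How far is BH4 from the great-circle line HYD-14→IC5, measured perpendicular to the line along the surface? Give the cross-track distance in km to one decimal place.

909.0 km

δ₁₃ = central angle HYD-14→BH4 = 0.204555 rad  (haversine)
θ₁₃ = bearing HYD-14→BH4 = 195.607°,  θ₁₂ = bearing HYD-14→IC5 = 151.178°
dₓₜ = R·arcsin(sin δ₁₃ · sin(θ₁₃ − θ₁₂)) = 6371.01·arcsin(0.20313·sin(44.428°)) = 909.005 km
|dₓₜ| = 909.005 km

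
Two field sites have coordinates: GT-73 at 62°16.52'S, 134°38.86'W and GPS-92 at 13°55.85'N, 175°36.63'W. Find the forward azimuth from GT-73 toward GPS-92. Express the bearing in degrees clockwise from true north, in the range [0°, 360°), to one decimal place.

GT-73: φ = -62.27533°, λ = -134.64767°
GPS-92: φ = +13.93083°, λ = -175.61050°
Δλ = -40.9628°
y = sin Δλ · cos φ₂ = -0.636287
x = cos φ₁ sin φ₂ − sin φ₁ cos φ₂ cos Δλ = 0.760782
θ = atan2(y, x) = -39.9077° → 320.0923° (mod 360°)

320.1°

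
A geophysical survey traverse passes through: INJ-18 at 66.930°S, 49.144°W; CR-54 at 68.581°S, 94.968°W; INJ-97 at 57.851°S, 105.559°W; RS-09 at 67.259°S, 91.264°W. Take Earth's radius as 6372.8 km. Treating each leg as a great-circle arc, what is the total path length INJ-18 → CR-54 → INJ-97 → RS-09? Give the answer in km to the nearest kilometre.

4466 km

INJ-18→CR-54: c = 0.297043 rad, d = 1892.99 km
CR-54→INJ-97: c = 0.204291 rad, d = 1301.91 km
INJ-97→RS-09: c = 0.199427 rad, d = 1270.91 km
Total = 1892.99 + 1301.91 + 1270.91 = 4465.81 km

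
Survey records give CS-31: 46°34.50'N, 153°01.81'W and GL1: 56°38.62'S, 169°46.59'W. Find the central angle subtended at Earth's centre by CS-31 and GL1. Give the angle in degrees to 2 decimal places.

104.16°

CS-31: φ = +46.57500°, λ = -153.03017°
GL1: φ = -56.64367°, λ = -169.77650°
Δφ = -103.2187°,  Δλ = -16.7463°
a = sin²(Δφ/2) + cos φ₁ cos φ₂ sin²(Δλ/2) = 0.622349
c = 2·arcsin(√a) = 1.818004 rad = 104.1640°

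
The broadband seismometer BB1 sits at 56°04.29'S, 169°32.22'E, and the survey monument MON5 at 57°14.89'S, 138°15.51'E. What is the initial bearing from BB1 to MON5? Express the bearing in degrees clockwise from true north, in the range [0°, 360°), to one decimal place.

253.0°

BB1: φ = -56.07150°, λ = +169.53700°
MON5: φ = -57.24817°, λ = +138.25850°
Δλ = -31.2785°
y = sin Δλ · cos φ₂ = -0.280887
x = cos φ₁ sin φ₂ − sin φ₁ cos φ₂ cos Δλ = -0.085779
θ = atan2(y, x) = -106.9820° → 253.0180° (mod 360°)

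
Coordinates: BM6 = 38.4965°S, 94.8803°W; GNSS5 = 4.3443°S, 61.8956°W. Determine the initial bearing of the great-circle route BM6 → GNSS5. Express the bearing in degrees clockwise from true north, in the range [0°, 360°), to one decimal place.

49.6°

Δλ = 32.9847°
y = sin Δλ · cos φ₂ = 0.542851
x = cos φ₁ sin φ₂ − sin φ₁ cos φ₂ cos Δλ = 0.461350
θ = atan2(y, x) = 49.6400° → 49.6400° (mod 360°)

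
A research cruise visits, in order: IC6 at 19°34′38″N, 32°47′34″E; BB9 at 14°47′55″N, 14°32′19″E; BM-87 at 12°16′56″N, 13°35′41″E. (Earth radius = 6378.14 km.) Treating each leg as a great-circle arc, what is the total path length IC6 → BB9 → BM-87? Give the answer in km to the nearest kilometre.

IC6: φ = +19.57722°, λ = +32.79278°
BB9: φ = +14.79861°, λ = +14.53861°
BM-87: φ = +12.28222°, λ = +13.59472°
IC6→BB9: c = 0.315368 rad, d = 2011.46 km
BB9→BM-87: c = 0.046748 rad, d = 298.16 km
Total = 2011.46 + 298.16 = 2309.63 km

2310 km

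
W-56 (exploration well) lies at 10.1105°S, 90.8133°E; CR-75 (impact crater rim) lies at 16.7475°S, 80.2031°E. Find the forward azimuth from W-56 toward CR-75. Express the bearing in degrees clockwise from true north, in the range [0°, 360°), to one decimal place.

Δλ = -10.6102°
y = sin Δλ · cos φ₂ = -0.176316
x = cos φ₁ sin φ₂ − sin φ₁ cos φ₂ cos Δλ = -0.118453
θ = atan2(y, x) = -123.8940° → 236.1060° (mod 360°)

236.1°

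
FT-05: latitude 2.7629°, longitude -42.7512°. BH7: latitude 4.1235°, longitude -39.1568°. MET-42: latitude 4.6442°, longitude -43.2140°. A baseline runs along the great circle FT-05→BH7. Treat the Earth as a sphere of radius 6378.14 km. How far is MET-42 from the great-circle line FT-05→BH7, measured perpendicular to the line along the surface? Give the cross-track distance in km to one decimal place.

214.0 km

δ₁₃ = central angle FT-05→MET-42 = 0.033810 rad  (haversine)
θ₁₃ = bearing FT-05→MET-42 = 346.222°,  θ₁₂ = bearing FT-05→BH7 = 69.131°
dₓₜ = R·arcsin(sin δ₁₃ · sin(θ₁₃ − θ₁₂)) = 6378.14·arcsin(0.03380·sin(277.091°)) = -213.993 km
|dₓₜ| = 213.993 km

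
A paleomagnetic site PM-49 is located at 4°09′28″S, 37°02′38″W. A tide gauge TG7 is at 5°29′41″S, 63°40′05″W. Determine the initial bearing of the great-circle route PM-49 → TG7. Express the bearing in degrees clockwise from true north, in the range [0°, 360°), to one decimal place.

PM-49: φ = -4.15778°, λ = -37.04389°
TG7: φ = -5.49472°, λ = -63.66806°
Δλ = -26.6242°
y = sin Δλ · cos φ₂ = -0.446077
x = cos φ₁ sin φ₂ − sin φ₁ cos φ₂ cos Δλ = -0.030984
θ = atan2(y, x) = -93.9734° → 266.0266° (mod 360°)

266.0°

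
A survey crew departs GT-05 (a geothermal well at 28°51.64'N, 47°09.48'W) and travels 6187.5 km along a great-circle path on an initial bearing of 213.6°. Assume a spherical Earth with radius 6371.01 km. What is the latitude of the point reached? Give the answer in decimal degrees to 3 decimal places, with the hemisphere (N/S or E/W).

GT-05: φ = +28.86067°, λ = -47.15800°
δ = d/R = 6187.5/6371.01 = 0.971196 rad
φ₂ = arcsin(sin φ₁ cos δ + cos φ₁ sin δ cos θ)
   = arcsin(0.48268·0.56431 + 0.87580·0.82556·-0.83292) = -19.25897°
λ₂ = λ₁ + atan2(sin θ sin δ cos φ₁, cos δ − sin φ₁ sin φ₂) = -76.10113°

19.259°S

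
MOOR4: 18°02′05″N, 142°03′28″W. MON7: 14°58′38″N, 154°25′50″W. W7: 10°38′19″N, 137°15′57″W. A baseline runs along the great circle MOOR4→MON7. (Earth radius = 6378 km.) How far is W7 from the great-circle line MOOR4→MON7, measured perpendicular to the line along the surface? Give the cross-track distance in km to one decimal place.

912.2 km

MOOR4: φ = +18.03472°, λ = -142.05778°
MON7: φ = +14.97722°, λ = -154.43056°
W7: φ = +10.63861°, λ = -137.26583°
δ₁₃ = central angle MOOR4→W7 = 0.152375 rad  (haversine)
θ₁₃ = bearing MOOR4→W7 = 147.255°,  θ₁₂ = bearing MOOR4→MON7 = 257.367°
dₓₜ = R·arcsin(sin δ₁₃ · sin(θ₁₃ − θ₁₂)) = 6378·arcsin(0.15179·sin(-110.113°)) = -912.162 km
|dₓₜ| = 912.162 km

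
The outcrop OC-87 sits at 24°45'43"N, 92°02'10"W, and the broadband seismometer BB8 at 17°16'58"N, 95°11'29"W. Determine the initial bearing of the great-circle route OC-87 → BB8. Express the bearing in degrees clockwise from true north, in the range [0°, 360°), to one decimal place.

OC-87: φ = +24.76194°, λ = -92.03611°
BB8: φ = +17.28278°, λ = -95.19139°
Δλ = -3.1553°
y = sin Δλ · cos φ₂ = -0.052557
x = cos φ₁ sin φ₂ − sin φ₁ cos φ₂ cos Δλ = -0.129559
θ = atan2(y, x) = -157.9196° → 202.0804° (mod 360°)

202.1°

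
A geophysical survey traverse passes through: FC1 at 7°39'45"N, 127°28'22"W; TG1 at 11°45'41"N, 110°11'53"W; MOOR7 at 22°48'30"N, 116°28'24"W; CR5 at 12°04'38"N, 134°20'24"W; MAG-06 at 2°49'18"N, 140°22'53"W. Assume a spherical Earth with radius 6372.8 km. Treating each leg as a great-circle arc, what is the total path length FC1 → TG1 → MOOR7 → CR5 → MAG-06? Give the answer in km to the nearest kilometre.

6807 km

FC1: φ = +7.66250°, λ = -127.47278°
TG1: φ = +11.76139°, λ = -110.19806°
MOOR7: φ = +22.80833°, λ = -116.47333°
CR5: φ = +12.07722°, λ = -134.34000°
MAG-06: φ = +2.82167°, λ = -140.38139°
FC1→TG1: c = 0.305571 rad, d = 1947.34 km
TG1→MOOR7: c = 0.219239 rad, d = 1397.17 km
MOOR7→CR5: c = 0.350969 rad, d = 2236.66 km
CR5→MAG-06: c = 0.192357 rad, d = 1225.85 km
Total = 1947.34 + 1397.17 + 2236.66 + 1225.85 = 6807.02 km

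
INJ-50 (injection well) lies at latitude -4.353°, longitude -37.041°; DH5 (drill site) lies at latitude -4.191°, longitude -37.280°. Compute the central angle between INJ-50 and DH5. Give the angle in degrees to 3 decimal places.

Δφ = 0.1620°,  Δλ = -0.2390°
a = sin²(Δφ/2) + cos φ₁ cos φ₂ sin²(Δλ/2) = 0.000006
c = 2·arcsin(√a) = 0.005030 rad = 0.2882°

0.288°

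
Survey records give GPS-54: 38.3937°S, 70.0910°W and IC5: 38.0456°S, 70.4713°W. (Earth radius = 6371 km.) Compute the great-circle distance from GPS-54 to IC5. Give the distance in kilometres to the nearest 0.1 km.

51.0 km

Δφ = 0.3481°,  Δλ = -0.3803°
a = sin²(Δφ/2) + cos φ₁ cos φ₂ sin²(Δλ/2) = 0.000016
c = 2·arcsin(√a) = 0.008007 rad = 0.4587°
d = R·c = 6371 × 0.008007 = 51.0 km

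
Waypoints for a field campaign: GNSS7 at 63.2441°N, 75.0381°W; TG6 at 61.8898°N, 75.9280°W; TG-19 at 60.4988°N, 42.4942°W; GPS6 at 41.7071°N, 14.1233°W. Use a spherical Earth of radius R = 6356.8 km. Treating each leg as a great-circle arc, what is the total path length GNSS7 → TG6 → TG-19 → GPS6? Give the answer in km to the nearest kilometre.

4761 km

GNSS7→TG6: c = 0.024696 rad, d = 156.99 km
TG6→TG-19: c = 0.279074 rad, d = 1774.02 km
TG-19→GPS6: c = 0.445166 rad, d = 2829.83 km
Total = 156.99 + 1774.02 + 2829.83 = 4760.84 km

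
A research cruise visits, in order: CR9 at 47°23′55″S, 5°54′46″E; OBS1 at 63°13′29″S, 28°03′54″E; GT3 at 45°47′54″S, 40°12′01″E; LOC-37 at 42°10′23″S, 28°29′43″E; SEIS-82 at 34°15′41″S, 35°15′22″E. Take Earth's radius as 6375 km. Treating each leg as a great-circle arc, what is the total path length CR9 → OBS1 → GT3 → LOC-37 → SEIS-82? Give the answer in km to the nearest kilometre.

CR9: φ = -47.39861°, λ = +5.91278°
OBS1: φ = -63.22472°, λ = +28.06500°
GT3: φ = -45.79833°, λ = +40.20028°
LOC-37: φ = -42.17306°, λ = +28.49528°
SEIS-82: φ = -34.26139°, λ = +35.25611°
CR9→OBS1: c = 0.349380 rad, d = 2227.30 km
OBS1→GT3: c = 0.326770 rad, d = 2083.16 km
GT3→LOC-37: c = 0.159831 rad, d = 1018.92 km
LOC-37→SEIS-82: c = 0.166190 rad, d = 1059.46 km
Total = 2227.30 + 2083.16 + 1018.92 + 1059.46 = 6388.84 km

6389 km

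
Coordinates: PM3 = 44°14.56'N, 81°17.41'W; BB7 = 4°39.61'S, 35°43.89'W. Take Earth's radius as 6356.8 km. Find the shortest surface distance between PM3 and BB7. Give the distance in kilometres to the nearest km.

PM3: φ = +44.24267°, λ = -81.29017°
BB7: φ = -4.66017°, λ = -35.73150°
Δφ = -48.9028°,  Δλ = 45.5587°
a = sin²(Δφ/2) + cos φ₁ cos φ₂ sin²(Δλ/2) = 0.278371
c = 2·arcsin(√a) = 1.111566 rad = 63.6880°
d = R·c = 6356.8 × 1.111566 = 7066.0 km

7066 km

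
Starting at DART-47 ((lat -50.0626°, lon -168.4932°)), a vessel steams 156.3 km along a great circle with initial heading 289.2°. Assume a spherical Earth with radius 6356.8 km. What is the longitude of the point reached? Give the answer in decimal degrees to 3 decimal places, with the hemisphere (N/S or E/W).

170.545°W

δ = d/R = 156.3/6356.8 = 0.024588 rad
φ₂ = arcsin(sin φ₁ cos δ + cos φ₁ sin δ cos θ)
   = arcsin(-0.76675·0.99970 + 0.64195·0.02459·0.32887) = -49.58107°
λ₂ = λ₁ + atan2(sin θ sin δ cos φ₁, cos δ − sin φ₁ sin φ₂) = -170.54537°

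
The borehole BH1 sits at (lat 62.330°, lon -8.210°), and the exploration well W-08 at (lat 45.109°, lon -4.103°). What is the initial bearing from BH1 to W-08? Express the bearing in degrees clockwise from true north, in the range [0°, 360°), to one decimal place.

Δλ = 4.1070°
y = sin Δλ · cos φ₂ = 0.050546
x = cos φ₁ sin φ₂ − sin φ₁ cos φ₂ cos Δλ = -0.294453
θ = atan2(y, x) = 170.2595° → 170.2595° (mod 360°)

170.3°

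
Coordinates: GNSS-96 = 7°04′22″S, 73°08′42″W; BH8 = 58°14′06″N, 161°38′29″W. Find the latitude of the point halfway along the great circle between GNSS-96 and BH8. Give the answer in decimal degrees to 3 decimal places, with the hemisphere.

32.632°N

GNSS-96: φ = -7.07278°, λ = -73.14500°
BH8: φ = +58.23500°, λ = -161.64139°
Bx = cos φ₂ cos Δλ = 0.013814,  By = cos φ₂ sin Δλ = -0.526255
φₘ = atan2(sin φ₁ + sin φ₂, √((cos φ₁ + Bx)² + By²)) = 32.63197°
λₘ = λ₁ + atan2(By, cos φ₁ + Bx) = -100.75503°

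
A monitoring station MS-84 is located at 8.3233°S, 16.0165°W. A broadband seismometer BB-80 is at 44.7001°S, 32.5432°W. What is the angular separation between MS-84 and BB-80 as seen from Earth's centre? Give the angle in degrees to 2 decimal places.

Δφ = -36.3768°,  Δλ = -16.5267°
a = sin²(Δφ/2) + cos φ₁ cos φ₂ sin²(Δλ/2) = 0.111961
c = 2·arcsin(√a) = 0.682373 rad = 39.0971°

39.10°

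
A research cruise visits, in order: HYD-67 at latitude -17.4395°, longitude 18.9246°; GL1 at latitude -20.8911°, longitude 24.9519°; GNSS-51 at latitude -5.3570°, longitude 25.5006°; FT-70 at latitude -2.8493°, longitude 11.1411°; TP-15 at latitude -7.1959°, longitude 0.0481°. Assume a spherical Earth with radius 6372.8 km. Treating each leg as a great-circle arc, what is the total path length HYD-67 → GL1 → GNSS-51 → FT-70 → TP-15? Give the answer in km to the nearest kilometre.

HYD-67→GL1: c = 0.116179 rad, d = 740.39 km
GL1→GNSS-51: c = 0.271280 rad, d = 1728.82 km
GNSS-51→FT-70: c = 0.253757 rad, d = 1617.15 km
FT-70→TP-15: c = 0.207203 rad, d = 1320.47 km
Total = 740.39 + 1728.82 + 1617.15 + 1320.47 = 5406.81 km

5407 km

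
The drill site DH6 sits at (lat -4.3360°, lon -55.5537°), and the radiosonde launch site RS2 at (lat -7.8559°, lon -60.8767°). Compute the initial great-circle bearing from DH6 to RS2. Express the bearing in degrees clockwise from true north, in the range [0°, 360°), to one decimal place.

236.1°

Δλ = -5.3230°
y = sin Δλ · cos φ₂ = -0.091900
x = cos φ₁ sin φ₂ − sin φ₁ cos φ₂ cos Δλ = -0.061718
θ = atan2(y, x) = -123.8846° → 236.1154° (mod 360°)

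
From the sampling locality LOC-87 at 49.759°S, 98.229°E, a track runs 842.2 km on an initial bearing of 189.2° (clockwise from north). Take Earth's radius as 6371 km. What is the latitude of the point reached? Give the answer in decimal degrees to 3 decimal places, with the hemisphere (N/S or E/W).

δ = d/R = 842.2/6371 = 0.132193 rad
φ₂ = arcsin(sin φ₁ cos δ + cos φ₁ sin δ cos θ)
   = arcsin(-0.76333·0.99128 + 0.64600·0.13181·-0.98714) = -57.21700°
λ₂ = λ₁ + atan2(sin θ sin δ cos φ₁, cos δ − sin φ₁ sin φ₂) = 95.99848°

57.217°S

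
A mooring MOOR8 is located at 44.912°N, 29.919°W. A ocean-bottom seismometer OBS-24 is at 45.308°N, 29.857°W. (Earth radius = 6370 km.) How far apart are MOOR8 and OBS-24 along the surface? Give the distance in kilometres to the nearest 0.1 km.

44.3 km

Δφ = 0.3960°,  Δλ = 0.0620°
a = sin²(Δφ/2) + cos φ₁ cos φ₂ sin²(Δλ/2) = 0.000012
c = 2·arcsin(√a) = 0.006954 rad = 0.3984°
d = R·c = 6370 × 0.006954 = 44.3 km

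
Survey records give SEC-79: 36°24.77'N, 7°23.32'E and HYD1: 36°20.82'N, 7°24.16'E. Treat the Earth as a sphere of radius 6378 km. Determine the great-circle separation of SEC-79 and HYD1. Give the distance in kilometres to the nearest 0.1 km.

7.4 km

SEC-79: φ = +36.41283°, λ = +7.38867°
HYD1: φ = +36.34700°, λ = +7.40267°
Δφ = -0.0658°,  Δλ = 0.0140°
a = sin²(Δφ/2) + cos φ₁ cos φ₂ sin²(Δλ/2) = 0.000000
c = 2·arcsin(√a) = 0.001166 rad = 0.0668°
d = R·c = 6378 × 0.001166 = 7.4 km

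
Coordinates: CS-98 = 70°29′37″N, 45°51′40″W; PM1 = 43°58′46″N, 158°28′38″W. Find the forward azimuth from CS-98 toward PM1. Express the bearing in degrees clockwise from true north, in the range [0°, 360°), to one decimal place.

306.6°

CS-98: φ = +70.49361°, λ = -45.86111°
PM1: φ = +43.97944°, λ = -158.47722°
Δλ = -112.6161°
y = sin Δλ · cos φ₂ = -0.664254
x = cos φ₁ sin φ₂ − sin φ₁ cos φ₂ cos Δλ = 0.492707
θ = atan2(y, x) = -53.4340° → 306.5660° (mod 360°)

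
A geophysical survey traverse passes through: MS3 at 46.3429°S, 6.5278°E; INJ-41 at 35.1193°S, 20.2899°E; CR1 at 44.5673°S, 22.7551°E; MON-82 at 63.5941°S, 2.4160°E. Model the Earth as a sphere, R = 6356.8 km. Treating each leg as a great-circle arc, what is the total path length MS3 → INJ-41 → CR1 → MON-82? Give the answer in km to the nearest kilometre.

5231 km

MS3→INJ-41: c = 0.266629 rad, d = 1694.91 km
INJ-41→CR1: c = 0.168152 rad, d = 1068.91 km
CR1→MON-82: c = 0.388147 rad, d = 2467.37 km
Total = 1694.91 + 1068.91 + 2467.37 = 5231.19 km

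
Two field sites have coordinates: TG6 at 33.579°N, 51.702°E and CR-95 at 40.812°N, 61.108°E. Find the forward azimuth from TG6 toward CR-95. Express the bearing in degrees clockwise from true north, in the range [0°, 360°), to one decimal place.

43.2°

Δλ = 9.4060°
y = sin Δλ · cos φ₂ = 0.123693
x = cos φ₁ sin φ₂ − sin φ₁ cos φ₂ cos Δλ = 0.131533
θ = atan2(y, x) = 43.2405° → 43.2405° (mod 360°)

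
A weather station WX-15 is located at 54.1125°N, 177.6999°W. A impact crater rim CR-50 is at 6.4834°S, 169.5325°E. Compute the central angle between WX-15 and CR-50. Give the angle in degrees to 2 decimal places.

61.54°

Δφ = -60.5959°,  Δλ = -12.7676°
a = sin²(Δφ/2) + cos φ₁ cos φ₂ sin²(Δλ/2) = 0.261718
c = 2·arcsin(√a) = 1.074053 rad = 61.5387°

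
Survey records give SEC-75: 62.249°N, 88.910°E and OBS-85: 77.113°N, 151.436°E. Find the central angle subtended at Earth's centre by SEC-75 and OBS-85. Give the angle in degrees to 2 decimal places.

Δφ = 14.8640°,  Δλ = 62.5260°
a = sin²(Δφ/2) + cos φ₁ cos φ₂ sin²(Δλ/2) = 0.044701
c = 2·arcsin(√a) = 0.426066 rad = 24.4118°

24.41°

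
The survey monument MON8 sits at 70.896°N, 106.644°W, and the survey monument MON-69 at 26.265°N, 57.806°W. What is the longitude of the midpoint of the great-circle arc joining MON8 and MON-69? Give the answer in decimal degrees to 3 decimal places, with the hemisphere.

70.298°W

Bx = cos φ₂ cos Δλ = 0.590237,  By = cos φ₂ sin Δλ = 0.675125
φₘ = atan2(sin φ₁ + sin φ₂, √((cos φ₁ + Bx)² + By²)) = 50.61295°
λₘ = λ₁ + atan2(By, cos φ₁ + Bx) = -70.29783°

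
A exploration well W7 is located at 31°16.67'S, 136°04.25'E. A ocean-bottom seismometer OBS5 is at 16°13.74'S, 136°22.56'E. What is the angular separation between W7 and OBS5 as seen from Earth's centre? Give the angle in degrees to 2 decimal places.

W7: φ = -31.27783°, λ = +136.07083°
OBS5: φ = -16.22900°, λ = +136.37600°
Δφ = 15.0488°,  Δλ = 0.3052°
a = sin²(Δφ/2) + cos φ₁ cos φ₂ sin²(Δλ/2) = 0.017153
c = 2·arcsin(√a) = 0.262697 rad = 15.0514°

15.05°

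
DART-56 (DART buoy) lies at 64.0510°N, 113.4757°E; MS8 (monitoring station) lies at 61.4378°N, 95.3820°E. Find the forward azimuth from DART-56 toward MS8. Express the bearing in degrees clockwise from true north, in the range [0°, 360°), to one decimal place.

260.7°

Δλ = -18.0937°
y = sin Δλ · cos φ₂ = -0.148488
x = cos φ₁ sin φ₂ − sin φ₁ cos φ₂ cos Δλ = -0.024334
θ = atan2(y, x) = -99.3068° → 260.6932° (mod 360°)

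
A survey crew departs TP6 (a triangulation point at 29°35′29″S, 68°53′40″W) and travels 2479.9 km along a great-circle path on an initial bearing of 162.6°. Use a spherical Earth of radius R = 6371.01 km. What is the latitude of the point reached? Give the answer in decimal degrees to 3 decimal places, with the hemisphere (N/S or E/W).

50.513°S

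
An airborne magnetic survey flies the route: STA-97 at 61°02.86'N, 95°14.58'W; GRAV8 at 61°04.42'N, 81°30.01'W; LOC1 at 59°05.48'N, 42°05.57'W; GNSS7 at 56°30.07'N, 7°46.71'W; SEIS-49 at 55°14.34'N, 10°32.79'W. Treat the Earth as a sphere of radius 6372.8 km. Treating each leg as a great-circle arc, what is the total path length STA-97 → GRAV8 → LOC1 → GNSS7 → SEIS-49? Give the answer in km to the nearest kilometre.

STA-97: φ = +61.04767°, λ = -95.24300°
GRAV8: φ = +61.07367°, λ = -81.50017°
LOC1: φ = +59.09133°, λ = -42.09283°
GNSS7: φ = +56.50117°, λ = -7.77850°
SEIS-49: φ = +55.23900°, λ = -10.54650°
STA-97→GRAV8: c = 0.115851 rad, d = 738.29 km
GRAV8→LOC1: c = 0.339516 rad, d = 2163.67 km
LOC1→GNSS7: c = 0.318723 rad, d = 2031.16 km
GNSS7→SEIS-49: c = 0.034924 rad, d = 222.56 km
Total = 738.29 + 2163.67 + 2031.16 + 222.56 = 5155.68 km

5156 km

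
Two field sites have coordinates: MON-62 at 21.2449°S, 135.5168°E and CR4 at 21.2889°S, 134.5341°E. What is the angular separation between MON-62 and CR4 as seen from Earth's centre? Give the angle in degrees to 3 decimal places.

Δφ = -0.0440°,  Δλ = -0.9827°
a = sin²(Δφ/2) + cos φ₁ cos φ₂ sin²(Δλ/2) = 0.000064
c = 2·arcsin(√a) = 0.016002 rad = 0.9168°

0.917°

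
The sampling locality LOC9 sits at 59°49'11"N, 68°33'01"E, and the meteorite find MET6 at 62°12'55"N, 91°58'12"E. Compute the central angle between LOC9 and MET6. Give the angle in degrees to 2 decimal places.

11.53°

LOC9: φ = +59.81972°, λ = +68.55028°
MET6: φ = +62.21528°, λ = +91.97000°
Δφ = 2.3956°,  Δλ = 23.4197°
a = sin²(Δφ/2) + cos φ₁ cos φ₂ sin²(Δλ/2) = 0.010090
c = 2·arcsin(√a) = 0.201236 rad = 11.5300°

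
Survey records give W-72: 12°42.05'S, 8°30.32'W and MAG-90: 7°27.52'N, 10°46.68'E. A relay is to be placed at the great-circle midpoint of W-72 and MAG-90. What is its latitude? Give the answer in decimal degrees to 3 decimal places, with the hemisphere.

2.659°S

W-72: φ = -12.70083°, λ = -8.50533°
MAG-90: φ = +7.45867°, λ = +10.77800°
Bx = cos φ₂ cos Δλ = 0.935911,  By = cos φ₂ sin Δλ = 0.327446
φₘ = atan2(sin φ₁ + sin φ₂, √((cos φ₁ + Bx)² + By²)) = -2.65858°
λₘ = λ₁ + atan2(By, cos φ₁ + Bx) = 1.21554°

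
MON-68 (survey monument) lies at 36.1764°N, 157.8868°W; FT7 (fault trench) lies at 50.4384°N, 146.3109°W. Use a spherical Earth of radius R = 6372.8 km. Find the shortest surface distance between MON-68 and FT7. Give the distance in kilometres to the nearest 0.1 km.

Δφ = 14.2620°,  Δλ = 11.5759°
a = sin²(Δφ/2) + cos φ₁ cos φ₂ sin²(Δλ/2) = 0.020639
c = 2·arcsin(√a) = 0.288323 rad = 16.5197°
d = R·c = 6372.8 × 0.288323 = 1837.4 km

1837.4 km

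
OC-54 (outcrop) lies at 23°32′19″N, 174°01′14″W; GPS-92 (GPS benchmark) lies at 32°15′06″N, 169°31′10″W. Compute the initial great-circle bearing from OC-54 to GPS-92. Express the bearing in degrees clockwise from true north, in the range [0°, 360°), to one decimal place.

OC-54: φ = +23.53861°, λ = -174.02056°
GPS-92: φ = +32.25167°, λ = -169.51944°
Δλ = 4.5011°
y = sin Δλ · cos φ₂ = 0.066370
x = cos φ₁ sin φ₂ − sin φ₁ cos φ₂ cos Δλ = 0.152528
θ = atan2(y, x) = 23.5155° → 23.5155° (mod 360°)

23.5°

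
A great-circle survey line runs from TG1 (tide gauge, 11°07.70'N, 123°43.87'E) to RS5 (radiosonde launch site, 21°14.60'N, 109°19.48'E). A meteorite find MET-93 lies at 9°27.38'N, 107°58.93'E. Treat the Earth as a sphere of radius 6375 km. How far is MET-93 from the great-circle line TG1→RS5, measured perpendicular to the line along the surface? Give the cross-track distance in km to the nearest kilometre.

1168 km

TG1: φ = +11.12833°, λ = +123.73117°
RS5: φ = +21.24333°, λ = +109.32467°
MET-93: φ = +9.45633°, λ = +107.98217°
δ₁₃ = central angle TG1→MET-93 = 0.271981 rad  (haversine)
θ₁₃ = bearing TG1→MET-93 = 265.296°,  θ₁₂ = bearing TG1→RS5 = 308.016°
dₓₜ = R·arcsin(sin δ₁₃ · sin(θ₁₃ − θ₁₂)) = 6375·arcsin(0.26864·sin(-42.720°)) = -1168.378 km
|dₓₜ| = 1168.378 km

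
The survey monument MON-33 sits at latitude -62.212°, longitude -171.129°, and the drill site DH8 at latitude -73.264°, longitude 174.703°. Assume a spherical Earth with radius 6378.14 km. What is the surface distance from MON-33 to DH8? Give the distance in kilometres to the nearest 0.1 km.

Δφ = -11.0520°,  Δλ = -14.1680°
a = sin²(Δφ/2) + cos φ₁ cos φ₂ sin²(Δλ/2) = 0.011315
c = 2·arcsin(√a) = 0.213147 rad = 12.2124°
d = R·c = 6378.14 × 0.213147 = 1359.5 km

1359.5 km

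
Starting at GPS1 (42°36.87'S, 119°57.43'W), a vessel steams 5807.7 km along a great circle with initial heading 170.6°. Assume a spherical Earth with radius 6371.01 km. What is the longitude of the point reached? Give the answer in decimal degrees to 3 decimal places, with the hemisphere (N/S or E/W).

0.941°E

GPS1: φ = -42.61450°, λ = -119.95717°
δ = d/R = 5807.7/6371.01 = 0.911582 rad
φ₂ = arcsin(sin φ₁ cos δ + cos φ₁ sin δ cos θ)
   = arcsin(-0.67706·0.61250 + 0.73593·0.79047·-0.98657) = -81.34655°
λ₂ = λ₁ + atan2(sin θ sin δ cos φ₁, cos δ − sin φ₁ sin φ₂) = 0.94099°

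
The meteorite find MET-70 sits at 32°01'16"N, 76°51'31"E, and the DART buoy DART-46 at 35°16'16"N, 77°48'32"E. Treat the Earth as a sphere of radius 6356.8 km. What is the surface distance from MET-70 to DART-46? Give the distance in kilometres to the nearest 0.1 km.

371.1 km

MET-70: φ = +32.02111°, λ = +76.85861°
DART-46: φ = +35.27111°, λ = +77.80889°
Δφ = 3.2500°,  Δλ = 0.9503°
a = sin²(Δφ/2) + cos φ₁ cos φ₂ sin²(Δλ/2) = 0.000852
c = 2·arcsin(√a) = 0.058378 rad = 3.3448°
d = R·c = 6356.8 × 0.058378 = 371.1 km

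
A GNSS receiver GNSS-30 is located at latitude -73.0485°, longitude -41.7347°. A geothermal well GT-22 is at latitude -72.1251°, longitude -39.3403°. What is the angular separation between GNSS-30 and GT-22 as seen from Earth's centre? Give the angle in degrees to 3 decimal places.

1.169°

Δφ = 0.9234°,  Δλ = 2.3944°
a = sin²(Δφ/2) + cos φ₁ cos φ₂ sin²(Δλ/2) = 0.000104
c = 2·arcsin(√a) = 0.020396 rad = 1.1686°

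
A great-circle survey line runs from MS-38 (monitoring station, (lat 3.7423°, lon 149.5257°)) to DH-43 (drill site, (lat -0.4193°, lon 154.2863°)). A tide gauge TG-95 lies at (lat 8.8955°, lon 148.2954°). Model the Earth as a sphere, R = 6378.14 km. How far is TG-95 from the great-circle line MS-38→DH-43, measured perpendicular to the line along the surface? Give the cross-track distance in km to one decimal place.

δ₁₃ = central angle MS-38→TG-95 = 0.092436 rad  (haversine)
θ₁₃ = bearing MS-38→TG-95 = 346.714°,  θ₁₂ = bearing MS-38→DH-43 = 131.079°
dₓₜ = R·arcsin(sin δ₁₃ · sin(θ₁₃ − θ₁₂)) = 6378.14·arcsin(0.09230·sin(215.634°)) = -343.167 km
|dₓₜ| = 343.167 km

343.2 km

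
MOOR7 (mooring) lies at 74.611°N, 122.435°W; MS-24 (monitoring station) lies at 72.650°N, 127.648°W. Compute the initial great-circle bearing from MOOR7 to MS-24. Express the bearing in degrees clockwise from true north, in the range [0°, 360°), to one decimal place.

Δλ = -5.2130°
y = sin Δλ · cos φ₂ = -0.027095
x = cos φ₁ sin φ₂ − sin φ₁ cos φ₂ cos Δλ = -0.033030
θ = atan2(y, x) = -140.6377° → 219.3623° (mod 360°)

219.4°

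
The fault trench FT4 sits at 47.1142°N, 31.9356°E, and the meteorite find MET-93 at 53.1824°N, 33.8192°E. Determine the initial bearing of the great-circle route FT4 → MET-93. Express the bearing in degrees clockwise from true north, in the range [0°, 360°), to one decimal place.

Δλ = 1.8836°
y = sin Δλ · cos φ₂ = 0.019697
x = cos φ₁ sin φ₂ − sin φ₁ cos φ₂ cos Δλ = 0.105949
θ = atan2(y, x) = 10.5318° → 10.5318° (mod 360°)

10.5°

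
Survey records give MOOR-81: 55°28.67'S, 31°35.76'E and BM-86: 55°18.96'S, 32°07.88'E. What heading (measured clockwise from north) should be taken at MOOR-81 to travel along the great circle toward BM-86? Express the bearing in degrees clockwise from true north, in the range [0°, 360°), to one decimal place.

MOOR-81: φ = -55.47783°, λ = +31.59600°
BM-86: φ = -55.31600°, λ = +32.13133°
Δλ = 0.5353°
y = sin Δλ · cos φ₂ = 0.005317
x = cos φ₁ sin φ₂ − sin φ₁ cos φ₂ cos Δλ = 0.002804
θ = atan2(y, x) = 62.1928° → 62.1928° (mod 360°)

62.2°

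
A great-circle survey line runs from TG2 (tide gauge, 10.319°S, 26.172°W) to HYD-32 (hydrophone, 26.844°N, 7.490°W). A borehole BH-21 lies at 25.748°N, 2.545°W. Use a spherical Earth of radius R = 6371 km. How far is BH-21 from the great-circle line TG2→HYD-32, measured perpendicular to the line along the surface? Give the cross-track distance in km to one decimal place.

δ₁₃ = central angle TG2→BH-21 = 0.746534 rad  (haversine)
θ₁₃ = bearing TG2→BH-21 = 32.112°,  θ₁₂ = bearing TG2→HYD-32 = 25.632°
dₓₜ = R·arcsin(sin δ₁₃ · sin(θ₁₃ − θ₁₂)) = 6371·arcsin(0.67910·sin(6.480°)) = 488.759 km
|dₓₜ| = 488.759 km

488.8 km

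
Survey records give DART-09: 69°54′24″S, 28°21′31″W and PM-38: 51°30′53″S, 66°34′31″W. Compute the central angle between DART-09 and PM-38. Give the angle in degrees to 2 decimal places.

25.43°

DART-09: φ = -69.90667°, λ = -28.35861°
PM-38: φ = -51.51472°, λ = -66.57528°
Δφ = 18.3919°,  Δλ = -38.2167°
a = sin²(Δφ/2) + cos φ₁ cos φ₂ sin²(Δλ/2) = 0.048451
c = 2·arcsin(√a) = 0.443864 rad = 25.4316°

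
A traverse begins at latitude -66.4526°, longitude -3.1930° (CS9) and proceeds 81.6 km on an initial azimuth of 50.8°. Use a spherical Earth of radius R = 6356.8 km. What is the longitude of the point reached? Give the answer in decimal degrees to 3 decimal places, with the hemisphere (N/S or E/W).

δ = d/R = 81.6/6356.8 = 0.012837 rad
φ₂ = arcsin(sin φ₁ cos δ + cos φ₁ sin δ cos θ)
   = arcsin(-0.91673·0.99992 + 0.39951·0.01284·0.63203) = -65.98137°
λ₂ = λ₁ + atan2(sin θ sin δ cos φ₁, cos δ − sin φ₁ sin φ₂) = -1.79262°

1.793°W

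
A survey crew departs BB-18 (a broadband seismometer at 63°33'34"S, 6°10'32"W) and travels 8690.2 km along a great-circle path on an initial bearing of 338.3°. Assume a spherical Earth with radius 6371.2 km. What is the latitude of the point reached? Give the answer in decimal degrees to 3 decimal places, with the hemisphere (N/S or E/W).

BB-18: φ = -63.55944°, λ = -6.17556°
δ = d/R = 8690.2/6371.2 = 1.363982 rad
φ₂ = arcsin(sin φ₁ cos δ + cos φ₁ sin δ cos θ)
   = arcsin(-0.89540·0.20534 + 0.44527·0.97869·0.92913) = 12.76976°
λ₂ = λ₁ + atan2(sin θ sin δ cos φ₁, cos δ − sin φ₁ sin φ₂) = -27.95562°

12.770°N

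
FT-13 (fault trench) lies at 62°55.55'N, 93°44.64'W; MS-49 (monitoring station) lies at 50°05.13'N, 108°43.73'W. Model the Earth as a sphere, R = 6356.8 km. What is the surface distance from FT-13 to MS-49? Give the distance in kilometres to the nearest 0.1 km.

FT-13: φ = +62.92583°, λ = -93.74400°
MS-49: φ = +50.08550°, λ = -108.72883°
Δφ = -12.8403°,  Δλ = -14.9848°
a = sin²(Δφ/2) + cos φ₁ cos φ₂ sin²(Δλ/2) = 0.017469
c = 2·arcsin(√a) = 0.265116 rad = 15.1900°
d = R·c = 6356.8 × 0.265116 = 1685.3 km

1685.3 km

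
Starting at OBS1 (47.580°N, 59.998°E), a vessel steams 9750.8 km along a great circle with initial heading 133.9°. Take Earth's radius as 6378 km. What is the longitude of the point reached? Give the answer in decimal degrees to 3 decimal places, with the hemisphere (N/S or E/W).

113.138°E

δ = d/R = 9750.8/6378 = 1.528818 rad
φ₂ = arcsin(sin φ₁ cos δ + cos φ₁ sin δ cos θ)
   = arcsin(0.73822·0.04197 + 0.67456·0.99912·-0.69340) = -25.87116°
λ₂ = λ₁ + atan2(sin θ sin δ cos φ₁, cos δ − sin φ₁ sin φ₂) = 113.13811°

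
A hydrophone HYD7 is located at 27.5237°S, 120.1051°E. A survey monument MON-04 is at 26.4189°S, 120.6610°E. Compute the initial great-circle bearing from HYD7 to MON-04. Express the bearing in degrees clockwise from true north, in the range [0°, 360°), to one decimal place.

24.3°

Δλ = 0.5559°
y = sin Δλ · cos φ₂ = 0.008689
x = cos φ₁ sin φ₂ − sin φ₁ cos φ₂ cos Δλ = 0.019262
θ = atan2(y, x) = 24.2800° → 24.2800° (mod 360°)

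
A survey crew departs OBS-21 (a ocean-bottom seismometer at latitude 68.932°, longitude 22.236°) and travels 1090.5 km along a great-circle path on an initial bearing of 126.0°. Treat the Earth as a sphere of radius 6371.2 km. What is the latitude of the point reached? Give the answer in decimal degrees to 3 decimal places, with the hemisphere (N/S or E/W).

62.071°N

δ = d/R = 1090.5/6371.2 = 0.171161 rad
φ₂ = arcsin(sin φ₁ cos δ + cos φ₁ sin δ cos θ)
   = arcsin(0.93315·0.98539 + 0.35948·0.17033·-0.58779) = 62.07115°
λ₂ = λ₁ + atan2(sin θ sin δ cos φ₁, cos δ − sin φ₁ sin φ₂) = 39.34571°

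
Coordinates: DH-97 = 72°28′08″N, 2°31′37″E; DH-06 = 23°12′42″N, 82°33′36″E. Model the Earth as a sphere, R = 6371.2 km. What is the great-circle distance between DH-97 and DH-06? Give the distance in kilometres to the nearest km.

7220 km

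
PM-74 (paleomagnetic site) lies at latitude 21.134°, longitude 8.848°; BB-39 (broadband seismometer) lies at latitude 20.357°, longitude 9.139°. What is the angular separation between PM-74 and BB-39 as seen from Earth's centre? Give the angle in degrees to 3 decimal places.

0.823°

Δφ = -0.7770°,  Δλ = 0.2910°
a = sin²(Δφ/2) + cos φ₁ cos φ₂ sin²(Δλ/2) = 0.000052
c = 2·arcsin(√a) = 0.014369 rad = 0.8233°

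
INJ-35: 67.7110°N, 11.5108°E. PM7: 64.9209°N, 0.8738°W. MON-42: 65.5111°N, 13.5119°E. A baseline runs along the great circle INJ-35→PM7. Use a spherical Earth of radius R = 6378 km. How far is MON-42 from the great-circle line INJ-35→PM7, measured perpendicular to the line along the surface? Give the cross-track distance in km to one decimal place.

δ₁₃ = central angle INJ-35→MON-42 = 0.040817 rad  (haversine)
θ₁₃ = bearing INJ-35→MON-42 = 159.224°,  θ₁₂ = bearing INJ-35→PM7 = 246.488°
dₓₜ = R·arcsin(sin δ₁₃ · sin(θ₁₃ − θ₁₂)) = 6378·arcsin(0.04081·sin(-87.264°)) = -260.033 km
|dₓₜ| = 260.033 km

260.0 km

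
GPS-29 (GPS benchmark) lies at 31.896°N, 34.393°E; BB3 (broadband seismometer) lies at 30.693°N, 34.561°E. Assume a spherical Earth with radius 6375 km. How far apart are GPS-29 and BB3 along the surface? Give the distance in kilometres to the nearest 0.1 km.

134.8 km

Δφ = -1.2030°,  Δλ = 0.1680°
a = sin²(Δφ/2) + cos φ₁ cos φ₂ sin²(Δλ/2) = 0.000112
c = 2·arcsin(√a) = 0.021145 rad = 1.2115°
d = R·c = 6375 × 0.021145 = 134.8 km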